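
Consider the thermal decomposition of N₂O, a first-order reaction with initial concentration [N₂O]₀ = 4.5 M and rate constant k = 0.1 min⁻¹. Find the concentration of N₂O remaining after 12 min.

1.355 M

Step 1: For a first-order reaction: [N₂O] = [N₂O]₀ × e^(-kt)
Step 2: [N₂O] = 4.5 × e^(-0.1 × 12)
Step 3: [N₂O] = 4.5 × e^(-1.2)
Step 4: [N₂O] = 4.5 × 0.301194 = 1.355 M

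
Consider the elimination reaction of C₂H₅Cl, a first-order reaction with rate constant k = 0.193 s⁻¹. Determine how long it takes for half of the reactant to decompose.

3.591 s

Step 1: For a first-order reaction, t₁/₂ = ln(2)/k
Step 2: t₁/₂ = ln(2)/0.193
Step 3: t₁/₂ = 0.6931/0.193 = 3.591 s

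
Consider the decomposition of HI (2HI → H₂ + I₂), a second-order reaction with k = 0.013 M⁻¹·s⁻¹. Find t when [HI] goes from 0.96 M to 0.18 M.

347.2 s

Step 1: For second-order: t = (1/[HI] - 1/[HI]₀)/k
Step 2: t = (1/0.18 - 1/0.96)/0.013
Step 3: t = (5.556 - 1.042)/0.013
Step 4: t = 4.514/0.013 = 347.2 s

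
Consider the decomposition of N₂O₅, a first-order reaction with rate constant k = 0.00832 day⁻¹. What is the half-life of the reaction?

83.31 day

Step 1: For a first-order reaction, t₁/₂ = ln(2)/k
Step 2: t₁/₂ = ln(2)/0.00832
Step 3: t₁/₂ = 0.6931/0.00832 = 83.31 day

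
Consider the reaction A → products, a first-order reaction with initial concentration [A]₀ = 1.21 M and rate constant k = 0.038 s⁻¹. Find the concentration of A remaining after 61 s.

0.1191 M

Step 1: For a first-order reaction: [A] = [A]₀ × e^(-kt)
Step 2: [A] = 1.21 × e^(-0.038 × 61)
Step 3: [A] = 1.21 × e^(-2.318)
Step 4: [A] = 1.21 × 0.0984703 = 0.1191 M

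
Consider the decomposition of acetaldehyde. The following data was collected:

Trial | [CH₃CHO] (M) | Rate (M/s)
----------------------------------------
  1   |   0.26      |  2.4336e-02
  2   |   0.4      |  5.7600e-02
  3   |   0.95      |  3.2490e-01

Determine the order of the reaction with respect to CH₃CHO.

second order (2)

Step 1: Compare trials to find order n where rate₂/rate₁ = ([CH₃CHO]₂/[CH₃CHO]₁)^n
Step 2: rate₂/rate₁ = 5.7600e-02/2.4336e-02 = 2.367
Step 3: [CH₃CHO]₂/[CH₃CHO]₁ = 0.4/0.26 = 1.538
Step 4: n = ln(2.367)/ln(1.538) = 2.00 ≈ 2
Step 5: The reaction is second order in CH₃CHO.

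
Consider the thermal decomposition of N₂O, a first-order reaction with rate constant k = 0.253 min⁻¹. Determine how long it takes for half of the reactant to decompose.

2.74 min

Step 1: For a first-order reaction, t₁/₂ = ln(2)/k
Step 2: t₁/₂ = ln(2)/0.253
Step 3: t₁/₂ = 0.6931/0.253 = 2.74 min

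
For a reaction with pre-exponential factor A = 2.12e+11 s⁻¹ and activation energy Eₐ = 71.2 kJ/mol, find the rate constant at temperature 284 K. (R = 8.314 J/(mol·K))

1.70e-02 s⁻¹

Step 1: Use the Arrhenius equation: k = A × exp(-Eₐ/RT)
Step 2: Convert Eₐ to J/mol: 71.2 kJ/mol = 71200 J/mol
Step 3: Calculate the exponent: -Eₐ/(RT) = -71200/(8.314 × 284) = -30.15447
Step 4: k = 2.12e+11 × exp(-30.15447)
Step 5: k = 2.12e+11 × 8.01826e-14 = 1.6999e-02 s⁻¹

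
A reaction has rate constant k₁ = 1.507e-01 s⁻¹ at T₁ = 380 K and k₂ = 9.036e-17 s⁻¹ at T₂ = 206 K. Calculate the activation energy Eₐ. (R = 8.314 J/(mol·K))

131.1 kJ/mol

Step 1: Use the two-temperature Arrhenius form: ln(k₂/k₁) = -Eₐ/R × (1/T₂ - 1/T₁)
Step 2: ln(k₂/k₁) = ln(9.036e-17/1.507e-01) = ln(5.99602e-16) = -35.0503
Step 3: 1/T₂ - 1/T₁ = 1/206 - 1/380 = 2.222790e-03 K⁻¹
Step 4: Eₐ = -R × ln(k₂/k₁) / (1/T₂ - 1/T₁) = -8.314 × -35.0503 / 2.222790e-03
Step 5: Eₐ = 1.3110e+05 J/mol = 131.1 kJ/mol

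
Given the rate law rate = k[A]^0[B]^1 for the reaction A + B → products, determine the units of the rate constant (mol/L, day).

day⁻¹

Step 1: Overall order = 0 + 1 = 1.
Step 2: rate has units mol/L·day⁻¹; [A]^0[B]^1 has units (mol/L)^1.
Step 3: k = rate/([A]^0[B]^1), so units of k = (mol/L)^(1-1)·day⁻¹ = day⁻¹.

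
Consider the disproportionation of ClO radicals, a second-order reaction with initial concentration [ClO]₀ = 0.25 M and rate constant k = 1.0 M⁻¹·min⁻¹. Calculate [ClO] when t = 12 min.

0.0625 M

Step 1: For a second-order reaction: 1/[ClO] = 1/[ClO]₀ + kt
Step 2: 1/[ClO] = 1/0.25 + 1.0 × 12
Step 3: 1/[ClO] = 4 + 12 = 16
Step 4: [ClO] = 1/16 = 0.0625 M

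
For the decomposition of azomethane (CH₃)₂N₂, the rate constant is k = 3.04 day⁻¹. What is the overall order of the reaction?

first order (1)

Step 1: The units of k for an nth-order reaction are (concentration)^(1-n)·(time)⁻¹.
Step 2: Here k has units day⁻¹, so the concentration exponent is 0.
Step 3: 1 - n = 0 ⇒ n = 1. The reaction is first order.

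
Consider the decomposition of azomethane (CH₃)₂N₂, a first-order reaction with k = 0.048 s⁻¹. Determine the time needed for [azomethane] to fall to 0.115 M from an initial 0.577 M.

33.6 s

Step 1: For first-order: t = ln([azomethane]₀/[azomethane])/k
Step 2: t = ln(0.577/0.115)/0.048
Step 3: t = ln(5.017)/0.048
Step 4: t = 1.613/0.048 = 33.6 s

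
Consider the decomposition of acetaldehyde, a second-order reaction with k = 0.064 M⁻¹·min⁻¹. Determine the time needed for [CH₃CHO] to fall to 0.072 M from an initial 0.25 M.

154.5 min

Step 1: For second-order: t = (1/[CH₃CHO] - 1/[CH₃CHO]₀)/k
Step 2: t = (1/0.072 - 1/0.25)/0.064
Step 3: t = (13.89 - 4)/0.064
Step 4: t = 9.889/0.064 = 154.5 min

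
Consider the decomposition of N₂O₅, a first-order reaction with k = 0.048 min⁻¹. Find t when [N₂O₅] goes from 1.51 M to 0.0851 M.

59.92 min

Step 1: For first-order: t = ln([N₂O₅]₀/[N₂O₅])/k
Step 2: t = ln(1.51/0.0851)/0.048
Step 3: t = ln(17.74)/0.048
Step 4: t = 2.876/0.048 = 59.92 min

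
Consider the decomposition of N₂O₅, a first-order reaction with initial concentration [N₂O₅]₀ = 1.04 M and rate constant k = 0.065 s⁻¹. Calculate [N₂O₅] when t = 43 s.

0.06356 M

Step 1: For a first-order reaction: [N₂O₅] = [N₂O₅]₀ × e^(-kt)
Step 2: [N₂O₅] = 1.04 × e^(-0.065 × 43)
Step 3: [N₂O₅] = 1.04 × e^(-2.795)
Step 4: [N₂O₅] = 1.04 × 0.0611149 = 0.06356 M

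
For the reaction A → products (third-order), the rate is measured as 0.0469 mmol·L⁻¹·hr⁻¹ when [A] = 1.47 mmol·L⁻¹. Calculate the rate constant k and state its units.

0.01476 (mmol·L⁻¹)⁻²·hr⁻¹

Step 1: rate = k[A]^3, so k = rate / [A]^3.
Step 2: k = 0.0469 / (1.47)^3 = 0.0469 / 3.177.
Step 3: k = 0.01476 (mmol·L⁻¹)⁻²·hr⁻¹.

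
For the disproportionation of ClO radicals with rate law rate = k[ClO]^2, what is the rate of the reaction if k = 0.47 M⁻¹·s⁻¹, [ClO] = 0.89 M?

0.3723 M/s

Step 1: Identify the rate law: rate = k[ClO]^2
Step 2: Substitute values: rate = 0.47 × (0.89)^2
Step 3: Calculate: rate = 0.47 × 0.7921 = 0.372287 M/s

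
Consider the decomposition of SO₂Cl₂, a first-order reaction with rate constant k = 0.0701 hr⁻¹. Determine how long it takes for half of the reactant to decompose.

9.888 hr

Step 1: For a first-order reaction, t₁/₂ = ln(2)/k
Step 2: t₁/₂ = ln(2)/0.0701
Step 3: t₁/₂ = 0.6931/0.0701 = 9.888 hr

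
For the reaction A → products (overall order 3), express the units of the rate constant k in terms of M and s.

M⁻²·s⁻¹

Step 1: For overall order n, rate = k × (concentration)^n.
Step 2: Rate has units M·s⁻¹; concentration term has units M^3.
Step 3: k = rate / (concentration)^n, so units of k = M^(1-3)·s⁻¹ = M⁻²·s⁻¹.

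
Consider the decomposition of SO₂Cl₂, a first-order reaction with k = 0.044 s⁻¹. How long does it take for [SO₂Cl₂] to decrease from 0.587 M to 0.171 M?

28.03 s

Step 1: For first-order: t = ln([SO₂Cl₂]₀/[SO₂Cl₂])/k
Step 2: t = ln(0.587/0.171)/0.044
Step 3: t = ln(3.433)/0.044
Step 4: t = 1.233/0.044 = 28.03 s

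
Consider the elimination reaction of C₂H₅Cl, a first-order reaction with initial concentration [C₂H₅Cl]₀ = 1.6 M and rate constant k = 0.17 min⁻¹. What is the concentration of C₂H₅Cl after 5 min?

0.6839 M

Step 1: For a first-order reaction: [C₂H₅Cl] = [C₂H₅Cl]₀ × e^(-kt)
Step 2: [C₂H₅Cl] = 1.6 × e^(-0.17 × 5)
Step 3: [C₂H₅Cl] = 1.6 × e^(-0.85)
Step 4: [C₂H₅Cl] = 1.6 × 0.427415 = 0.6839 M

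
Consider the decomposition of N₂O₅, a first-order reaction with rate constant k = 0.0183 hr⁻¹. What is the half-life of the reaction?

37.88 hr

Step 1: For a first-order reaction, t₁/₂ = ln(2)/k
Step 2: t₁/₂ = ln(2)/0.0183
Step 3: t₁/₂ = 0.6931/0.0183 = 37.88 hr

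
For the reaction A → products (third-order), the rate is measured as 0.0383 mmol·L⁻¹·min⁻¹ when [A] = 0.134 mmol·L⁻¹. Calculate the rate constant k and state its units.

15.92 (mmol·L⁻¹)⁻²·min⁻¹

Step 1: rate = k[A]^3, so k = rate / [A]^3.
Step 2: k = 0.0383 / (0.134)^3 = 0.0383 / 0.002406.
Step 3: k = 15.92 (mmol·L⁻¹)⁻²·min⁻¹.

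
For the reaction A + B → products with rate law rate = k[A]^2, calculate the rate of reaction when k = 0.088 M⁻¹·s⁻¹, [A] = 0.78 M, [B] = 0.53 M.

0.05354 M/s

Step 1: The rate law is rate = k[A]^2
Step 2: Note that the rate does not depend on [B] (zero order in B).
Step 3: rate = 0.088 × (0.78)^2 = 0.0535392 M/s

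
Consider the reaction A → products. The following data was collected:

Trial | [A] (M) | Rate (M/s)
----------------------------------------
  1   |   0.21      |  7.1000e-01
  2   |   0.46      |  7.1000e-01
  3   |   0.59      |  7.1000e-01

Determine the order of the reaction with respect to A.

zeroth order (0)

Step 1: Compare trials - when concentration changes, rate stays constant.
Step 2: rate₂/rate₁ = 7.1000e-01/7.1000e-01 = 1
Step 3: [A]₂/[A]₁ = 0.46/0.21 = 2.19
Step 4: Since rate ratio ≈ (conc ratio)^0, the reaction is zeroth order.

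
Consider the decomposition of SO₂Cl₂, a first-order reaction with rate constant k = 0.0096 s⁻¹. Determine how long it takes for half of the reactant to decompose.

72.2 s

Step 1: For a first-order reaction, t₁/₂ = ln(2)/k
Step 2: t₁/₂ = ln(2)/0.0096
Step 3: t₁/₂ = 0.6931/0.0096 = 72.2 s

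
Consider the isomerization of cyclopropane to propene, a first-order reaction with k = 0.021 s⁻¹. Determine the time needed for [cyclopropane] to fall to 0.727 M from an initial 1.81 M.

43.44 s

Step 1: For first-order: t = ln([cyclopropane]₀/[cyclopropane])/k
Step 2: t = ln(1.81/0.727)/0.021
Step 3: t = ln(2.49)/0.021
Step 4: t = 0.9122/0.021 = 43.44 s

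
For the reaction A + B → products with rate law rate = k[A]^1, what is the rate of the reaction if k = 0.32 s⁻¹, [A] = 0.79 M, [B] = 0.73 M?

0.2528 M/s

Step 1: The rate law is rate = k[A]^1
Step 2: Note that the rate does not depend on [B] (zero order in B).
Step 3: rate = 0.32 × (0.79)^1 = 0.2528 M/s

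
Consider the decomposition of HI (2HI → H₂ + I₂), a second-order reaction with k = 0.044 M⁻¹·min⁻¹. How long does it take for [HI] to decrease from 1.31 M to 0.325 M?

52.58 min

Step 1: For second-order: t = (1/[HI] - 1/[HI]₀)/k
Step 2: t = (1/0.325 - 1/1.31)/0.044
Step 3: t = (3.077 - 0.7634)/0.044
Step 4: t = 2.314/0.044 = 52.58 min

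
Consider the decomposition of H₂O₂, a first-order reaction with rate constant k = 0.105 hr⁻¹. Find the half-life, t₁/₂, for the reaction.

6.601 hr

Step 1: For a first-order reaction, t₁/₂ = ln(2)/k
Step 2: t₁/₂ = ln(2)/0.105
Step 3: t₁/₂ = 0.6931/0.105 = 6.601 hr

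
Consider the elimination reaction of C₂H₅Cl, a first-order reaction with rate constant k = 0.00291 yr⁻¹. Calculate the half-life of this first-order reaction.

238.2 yr

Step 1: For a first-order reaction, t₁/₂ = ln(2)/k
Step 2: t₁/₂ = ln(2)/0.00291
Step 3: t₁/₂ = 0.6931/0.00291 = 238.2 yr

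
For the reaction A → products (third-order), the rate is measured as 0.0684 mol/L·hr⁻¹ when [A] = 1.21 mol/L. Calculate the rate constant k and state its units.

0.03861 (mol/L)⁻²·hr⁻¹

Step 1: rate = k[A]^3, so k = rate / [A]^3.
Step 2: k = 0.0684 / (1.21)^3 = 0.0684 / 1.772.
Step 3: k = 0.03861 (mol/L)⁻²·hr⁻¹.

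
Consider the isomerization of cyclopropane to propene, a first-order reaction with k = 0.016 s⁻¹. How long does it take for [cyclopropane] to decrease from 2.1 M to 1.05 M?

43.32 s

Step 1: For first-order: t = ln([cyclopropane]₀/[cyclopropane])/k
Step 2: t = ln(2.1/1.05)/0.016
Step 3: t = ln(2)/0.016
Step 4: t = 0.6931/0.016 = 43.32 s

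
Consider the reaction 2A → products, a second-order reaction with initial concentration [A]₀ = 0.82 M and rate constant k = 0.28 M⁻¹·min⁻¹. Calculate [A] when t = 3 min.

0.4856 M

Step 1: For a second-order reaction: 1/[A] = 1/[A]₀ + kt
Step 2: 1/[A] = 1/0.82 + 0.28 × 3
Step 3: 1/[A] = 1.22 + 0.84 = 2.06
Step 4: [A] = 1/2.06 = 0.4856 M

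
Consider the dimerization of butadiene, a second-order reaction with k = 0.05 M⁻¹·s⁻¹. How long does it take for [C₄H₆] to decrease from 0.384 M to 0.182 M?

57.81 s

Step 1: For second-order: t = (1/[C₄H₆] - 1/[C₄H₆]₀)/k
Step 2: t = (1/0.182 - 1/0.384)/0.05
Step 3: t = (5.495 - 2.604)/0.05
Step 4: t = 2.89/0.05 = 57.81 s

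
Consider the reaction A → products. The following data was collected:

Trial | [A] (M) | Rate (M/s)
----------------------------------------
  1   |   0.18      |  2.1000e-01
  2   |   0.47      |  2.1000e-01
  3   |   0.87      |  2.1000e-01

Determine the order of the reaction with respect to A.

zeroth order (0)

Step 1: Compare trials - when concentration changes, rate stays constant.
Step 2: rate₂/rate₁ = 2.1000e-01/2.1000e-01 = 1
Step 3: [A]₂/[A]₁ = 0.47/0.18 = 2.611
Step 4: Since rate ratio ≈ (conc ratio)^0, the reaction is zeroth order.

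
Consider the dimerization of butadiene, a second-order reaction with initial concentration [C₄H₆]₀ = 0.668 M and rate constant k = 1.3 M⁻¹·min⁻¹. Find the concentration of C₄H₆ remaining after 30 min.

0.02469 M

Step 1: For a second-order reaction: 1/[C₄H₆] = 1/[C₄H₆]₀ + kt
Step 2: 1/[C₄H₆] = 1/0.668 + 1.3 × 30
Step 3: 1/[C₄H₆] = 1.497 + 39 = 40.5
Step 4: [C₄H₆] = 1/40.5 = 0.02469 M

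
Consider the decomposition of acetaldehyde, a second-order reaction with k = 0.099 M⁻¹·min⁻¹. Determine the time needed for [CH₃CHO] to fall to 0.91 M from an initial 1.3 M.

3.33 min

Step 1: For second-order: t = (1/[CH₃CHO] - 1/[CH₃CHO]₀)/k
Step 2: t = (1/0.91 - 1/1.3)/0.099
Step 3: t = (1.099 - 0.7692)/0.099
Step 4: t = 0.3297/0.099 = 3.33 min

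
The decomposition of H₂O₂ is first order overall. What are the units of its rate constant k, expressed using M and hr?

hr⁻¹

Step 1: For overall order n, rate = k × (concentration)^n.
Step 2: Rate has units M·hr⁻¹; concentration term has units M^1.
Step 3: k = rate / (concentration)^n, so units of k = M^(1-1)·hr⁻¹ = hr⁻¹.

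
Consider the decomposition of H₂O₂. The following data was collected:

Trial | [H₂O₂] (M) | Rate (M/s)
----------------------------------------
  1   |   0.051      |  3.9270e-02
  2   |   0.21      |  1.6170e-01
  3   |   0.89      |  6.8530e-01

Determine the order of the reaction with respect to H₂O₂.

first order (1)

Step 1: Compare trials to find order n where rate₂/rate₁ = ([H₂O₂]₂/[H₂O₂]₁)^n
Step 2: rate₂/rate₁ = 1.6170e-01/3.9270e-02 = 4.118
Step 3: [H₂O₂]₂/[H₂O₂]₁ = 0.21/0.051 = 4.118
Step 4: n = ln(4.118)/ln(4.118) = 1.00 ≈ 1
Step 5: The reaction is first order in H₂O₂.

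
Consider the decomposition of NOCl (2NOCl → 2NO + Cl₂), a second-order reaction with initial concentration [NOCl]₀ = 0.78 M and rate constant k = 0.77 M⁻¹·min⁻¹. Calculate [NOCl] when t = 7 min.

0.1499 M

Step 1: For a second-order reaction: 1/[NOCl] = 1/[NOCl]₀ + kt
Step 2: 1/[NOCl] = 1/0.78 + 0.77 × 7
Step 3: 1/[NOCl] = 1.282 + 5.39 = 6.672
Step 4: [NOCl] = 1/6.672 = 0.1499 M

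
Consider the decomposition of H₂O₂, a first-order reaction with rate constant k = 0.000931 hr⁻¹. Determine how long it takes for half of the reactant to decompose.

744.5 hr

Step 1: For a first-order reaction, t₁/₂ = ln(2)/k
Step 2: t₁/₂ = ln(2)/0.000931
Step 3: t₁/₂ = 0.6931/0.000931 = 744.5 hr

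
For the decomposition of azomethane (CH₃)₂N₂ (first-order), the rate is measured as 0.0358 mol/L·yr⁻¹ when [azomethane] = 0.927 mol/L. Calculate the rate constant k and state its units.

0.03862 yr⁻¹

Step 1: rate = k[azomethane]^1, so k = rate / [azomethane]^1.
Step 2: k = 0.0358 / (0.927)^1 = 0.0358 / 0.927.
Step 3: k = 0.03862 yr⁻¹.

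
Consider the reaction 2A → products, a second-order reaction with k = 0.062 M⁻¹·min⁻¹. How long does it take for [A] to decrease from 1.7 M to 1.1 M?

5.175 min

Step 1: For second-order: t = (1/[A] - 1/[A]₀)/k
Step 2: t = (1/1.1 - 1/1.7)/0.062
Step 3: t = (0.9091 - 0.5882)/0.062
Step 4: t = 0.3209/0.062 = 5.175 min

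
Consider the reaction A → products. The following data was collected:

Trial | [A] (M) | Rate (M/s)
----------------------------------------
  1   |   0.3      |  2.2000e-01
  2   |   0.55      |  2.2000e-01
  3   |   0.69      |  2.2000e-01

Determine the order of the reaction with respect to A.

zeroth order (0)

Step 1: Compare trials - when concentration changes, rate stays constant.
Step 2: rate₂/rate₁ = 2.2000e-01/2.2000e-01 = 1
Step 3: [A]₂/[A]₁ = 0.55/0.3 = 1.833
Step 4: Since rate ratio ≈ (conc ratio)^0, the reaction is zeroth order.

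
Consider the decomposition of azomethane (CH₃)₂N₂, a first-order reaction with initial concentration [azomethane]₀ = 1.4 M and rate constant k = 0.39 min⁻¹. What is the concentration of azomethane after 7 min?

0.09131 M

Step 1: For a first-order reaction: [azomethane] = [azomethane]₀ × e^(-kt)
Step 2: [azomethane] = 1.4 × e^(-0.39 × 7)
Step 3: [azomethane] = 1.4 × e^(-2.73)
Step 4: [azomethane] = 1.4 × 0.0652193 = 0.09131 M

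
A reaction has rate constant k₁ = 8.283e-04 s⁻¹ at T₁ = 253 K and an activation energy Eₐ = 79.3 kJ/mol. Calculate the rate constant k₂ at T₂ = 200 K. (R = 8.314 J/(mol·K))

3.796e-08 s⁻¹

Step 1: Use the two-temperature Arrhenius form: ln(k₂/k₁) = -Eₐ/R × (1/T₂ - 1/T₁)
Step 2: Convert Eₐ to J/mol: 79.3 kJ/mol = 79300 J/mol
Step 3: 1/T₂ - 1/T₁ = 1/200 - 1/253 = 1.047431e-03 K⁻¹
Step 4: ln(k₂/k₁) = -79300/8.314 × 1.047431e-03 = -9.99053
Step 5: k₂ = k₁ × exp(-9.99053) = 8.283e-04 × 4.58319e-05 = 3.796e-08 s⁻¹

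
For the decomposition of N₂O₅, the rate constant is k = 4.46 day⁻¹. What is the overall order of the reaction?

first order (1)

Step 1: The units of k for an nth-order reaction are (concentration)^(1-n)·(time)⁻¹.
Step 2: Here k has units day⁻¹, so the concentration exponent is 0.
Step 3: 1 - n = 0 ⇒ n = 1. The reaction is first order.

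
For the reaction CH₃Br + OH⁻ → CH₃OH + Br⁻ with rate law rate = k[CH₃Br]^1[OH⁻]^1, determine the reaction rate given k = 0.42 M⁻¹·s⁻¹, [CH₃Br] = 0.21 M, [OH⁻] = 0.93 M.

0.08203 M/s

Step 1: The rate law is rate = k[CH₃Br]^1[OH⁻]^1
Step 2: Substitute: rate = 0.42 × (0.21)^1 × (0.93)^1
Step 3: rate = 0.42 × 0.21 × 0.93 = 0.082026 M/s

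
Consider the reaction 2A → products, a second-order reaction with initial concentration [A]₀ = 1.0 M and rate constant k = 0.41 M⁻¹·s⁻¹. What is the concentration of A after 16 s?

0.1323 M

Step 1: For a second-order reaction: 1/[A] = 1/[A]₀ + kt
Step 2: 1/[A] = 1/1.0 + 0.41 × 16
Step 3: 1/[A] = 1 + 6.56 = 7.56
Step 4: [A] = 1/7.56 = 0.1323 M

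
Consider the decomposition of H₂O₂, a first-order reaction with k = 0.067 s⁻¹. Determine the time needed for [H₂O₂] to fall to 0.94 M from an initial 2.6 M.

15.18 s

Step 1: For first-order: t = ln([H₂O₂]₀/[H₂O₂])/k
Step 2: t = ln(2.6/0.94)/0.067
Step 3: t = ln(2.766)/0.067
Step 4: t = 1.017/0.067 = 15.18 s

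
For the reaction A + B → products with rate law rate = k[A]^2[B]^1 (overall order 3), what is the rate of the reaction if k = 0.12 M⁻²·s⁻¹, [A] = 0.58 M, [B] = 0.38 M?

0.01534 M/s

Step 1: The rate law is rate = k[A]^2[B]^1, overall order = 2+1 = 3
Step 2: Substitute values: rate = 0.12 × (0.58)^2 × (0.38)^1
Step 3: rate = 0.12 × 0.3364 × 0.38 = 0.0153398 M/s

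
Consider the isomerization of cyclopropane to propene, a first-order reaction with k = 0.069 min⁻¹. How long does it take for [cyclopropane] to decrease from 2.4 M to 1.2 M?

10.05 min

Step 1: For first-order: t = ln([cyclopropane]₀/[cyclopropane])/k
Step 2: t = ln(2.4/1.2)/0.069
Step 3: t = ln(2)/0.069
Step 4: t = 0.6931/0.069 = 10.05 min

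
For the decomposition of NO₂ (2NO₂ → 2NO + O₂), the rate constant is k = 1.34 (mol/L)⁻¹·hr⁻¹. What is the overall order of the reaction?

second order (2)

Step 1: The units of k for an nth-order reaction are (concentration)^(1-n)·(time)⁻¹.
Step 2: Here k has units (mol/L)⁻¹·hr⁻¹, so the concentration exponent is -1.
Step 3: 1 - n = -1 ⇒ n = 2. The reaction is second order.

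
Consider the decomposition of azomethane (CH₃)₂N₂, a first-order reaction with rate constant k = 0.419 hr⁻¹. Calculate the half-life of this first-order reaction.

1.654 hr

Step 1: For a first-order reaction, t₁/₂ = ln(2)/k
Step 2: t₁/₂ = ln(2)/0.419
Step 3: t₁/₂ = 0.6931/0.419 = 1.654 hr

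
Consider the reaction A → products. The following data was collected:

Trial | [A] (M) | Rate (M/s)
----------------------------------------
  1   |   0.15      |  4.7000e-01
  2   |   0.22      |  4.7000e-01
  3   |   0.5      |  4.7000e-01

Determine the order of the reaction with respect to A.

zeroth order (0)

Step 1: Compare trials - when concentration changes, rate stays constant.
Step 2: rate₂/rate₁ = 4.7000e-01/4.7000e-01 = 1
Step 3: [A]₂/[A]₁ = 0.22/0.15 = 1.467
Step 4: Since rate ratio ≈ (conc ratio)^0, the reaction is zeroth order.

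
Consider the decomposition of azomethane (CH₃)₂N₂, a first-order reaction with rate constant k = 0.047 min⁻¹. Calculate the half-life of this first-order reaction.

14.75 min

Step 1: For a first-order reaction, t₁/₂ = ln(2)/k
Step 2: t₁/₂ = ln(2)/0.047
Step 3: t₁/₂ = 0.6931/0.047 = 14.75 min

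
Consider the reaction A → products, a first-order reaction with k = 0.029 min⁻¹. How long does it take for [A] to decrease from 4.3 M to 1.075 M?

47.8 min

Step 1: For first-order: t = ln([A]₀/[A])/k
Step 2: t = ln(4.3/1.075)/0.029
Step 3: t = ln(4)/0.029
Step 4: t = 1.386/0.029 = 47.8 min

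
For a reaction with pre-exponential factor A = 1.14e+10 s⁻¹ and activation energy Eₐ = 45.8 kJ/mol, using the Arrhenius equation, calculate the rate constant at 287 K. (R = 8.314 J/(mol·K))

5.26e+01 s⁻¹

Step 1: Use the Arrhenius equation: k = A × exp(-Eₐ/RT)
Step 2: Convert Eₐ to J/mol: 45.8 kJ/mol = 45800 J/mol
Step 3: Calculate the exponent: -Eₐ/(RT) = -45800/(8.314 × 287) = -19.19436
Step 4: k = 1.14e+10 × exp(-19.19436)
Step 5: k = 1.14e+10 × 4.61313e-09 = 5.2590e+01 s⁻¹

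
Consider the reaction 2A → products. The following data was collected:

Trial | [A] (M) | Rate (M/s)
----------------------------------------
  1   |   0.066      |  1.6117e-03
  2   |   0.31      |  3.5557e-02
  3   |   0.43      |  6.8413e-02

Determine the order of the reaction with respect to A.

second order (2)

Step 1: Compare trials to find order n where rate₂/rate₁ = ([A]₂/[A]₁)^n
Step 2: rate₂/rate₁ = 3.5557e-02/1.6117e-03 = 22.06
Step 3: [A]₂/[A]₁ = 0.31/0.066 = 4.697
Step 4: n = ln(22.06)/ln(4.697) = 2.00 ≈ 2
Step 5: The reaction is second order in A.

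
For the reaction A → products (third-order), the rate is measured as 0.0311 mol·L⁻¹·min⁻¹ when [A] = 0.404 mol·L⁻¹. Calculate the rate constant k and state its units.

0.4716 (mol·L⁻¹)⁻²·min⁻¹

Step 1: rate = k[A]^3, so k = rate / [A]^3.
Step 2: k = 0.0311 / (0.404)^3 = 0.0311 / 0.06594.
Step 3: k = 0.4716 (mol·L⁻¹)⁻²·min⁻¹.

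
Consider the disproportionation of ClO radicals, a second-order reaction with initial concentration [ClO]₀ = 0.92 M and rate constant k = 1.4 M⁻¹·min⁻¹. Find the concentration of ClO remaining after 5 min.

0.1237 M

Step 1: For a second-order reaction: 1/[ClO] = 1/[ClO]₀ + kt
Step 2: 1/[ClO] = 1/0.92 + 1.4 × 5
Step 3: 1/[ClO] = 1.087 + 7 = 8.087
Step 4: [ClO] = 1/8.087 = 0.1237 M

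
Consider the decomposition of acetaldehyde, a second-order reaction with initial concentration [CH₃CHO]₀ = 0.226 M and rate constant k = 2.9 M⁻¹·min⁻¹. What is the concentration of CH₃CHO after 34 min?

0.009706 M

Step 1: For a second-order reaction: 1/[CH₃CHO] = 1/[CH₃CHO]₀ + kt
Step 2: 1/[CH₃CHO] = 1/0.226 + 2.9 × 34
Step 3: 1/[CH₃CHO] = 4.425 + 98.6 = 103
Step 4: [CH₃CHO] = 1/103 = 0.009706 M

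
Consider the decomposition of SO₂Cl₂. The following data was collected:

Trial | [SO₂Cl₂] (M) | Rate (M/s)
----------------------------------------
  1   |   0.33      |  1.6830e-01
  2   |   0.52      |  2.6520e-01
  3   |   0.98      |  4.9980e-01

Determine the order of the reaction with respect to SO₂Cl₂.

first order (1)

Step 1: Compare trials to find order n where rate₂/rate₁ = ([SO₂Cl₂]₂/[SO₂Cl₂]₁)^n
Step 2: rate₂/rate₁ = 2.6520e-01/1.6830e-01 = 1.576
Step 3: [SO₂Cl₂]₂/[SO₂Cl₂]₁ = 0.52/0.33 = 1.576
Step 4: n = ln(1.576)/ln(1.576) = 1.00 ≈ 1
Step 5: The reaction is first order in SO₂Cl₂.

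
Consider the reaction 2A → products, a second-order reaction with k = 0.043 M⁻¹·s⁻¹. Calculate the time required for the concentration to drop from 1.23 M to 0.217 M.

88.26 s

Step 1: For second-order: t = (1/[A] - 1/[A]₀)/k
Step 2: t = (1/0.217 - 1/1.23)/0.043
Step 3: t = (4.608 - 0.813)/0.043
Step 4: t = 3.795/0.043 = 88.26 s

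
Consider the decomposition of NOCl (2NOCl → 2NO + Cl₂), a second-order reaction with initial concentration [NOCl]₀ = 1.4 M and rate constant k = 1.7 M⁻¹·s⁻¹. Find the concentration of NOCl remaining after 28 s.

0.0207 M

Step 1: For a second-order reaction: 1/[NOCl] = 1/[NOCl]₀ + kt
Step 2: 1/[NOCl] = 1/1.4 + 1.7 × 28
Step 3: 1/[NOCl] = 0.7143 + 47.6 = 48.31
Step 4: [NOCl] = 1/48.31 = 0.0207 M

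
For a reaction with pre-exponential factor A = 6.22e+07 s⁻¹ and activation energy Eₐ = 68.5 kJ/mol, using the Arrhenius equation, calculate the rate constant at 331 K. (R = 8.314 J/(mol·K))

9.63e-04 s⁻¹

Step 1: Use the Arrhenius equation: k = A × exp(-Eₐ/RT)
Step 2: Convert Eₐ to J/mol: 68.5 kJ/mol = 68500 J/mol
Step 3: Calculate the exponent: -Eₐ/(RT) = -68500/(8.314 × 331) = -24.89159
Step 4: k = 6.22e+07 × exp(-24.89159)
Step 5: k = 6.22e+07 × 1.54782e-11 = 9.6274e-04 s⁻¹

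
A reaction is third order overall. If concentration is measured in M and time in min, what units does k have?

M⁻²·min⁻¹

Step 1: For overall order n, rate = k × (concentration)^n.
Step 2: Rate has units M·min⁻¹; concentration term has units M^3.
Step 3: k = rate / (concentration)^n, so units of k = M^(1-3)·min⁻¹ = M⁻²·min⁻¹.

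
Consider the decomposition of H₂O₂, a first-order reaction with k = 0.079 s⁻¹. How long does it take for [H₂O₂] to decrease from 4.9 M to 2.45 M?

8.774 s

Step 1: For first-order: t = ln([H₂O₂]₀/[H₂O₂])/k
Step 2: t = ln(4.9/2.45)/0.079
Step 3: t = ln(2)/0.079
Step 4: t = 0.6931/0.079 = 8.774 s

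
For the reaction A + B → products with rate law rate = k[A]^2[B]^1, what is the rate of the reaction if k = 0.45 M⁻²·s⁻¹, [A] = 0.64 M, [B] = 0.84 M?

0.1548 M/s

Step 1: The rate law is rate = k[A]^2[B]^1
Step 2: Substitute: rate = 0.45 × (0.64)^2 × (0.84)^1
Step 3: rate = 0.45 × 0.4096 × 0.84 = 0.154829 M/s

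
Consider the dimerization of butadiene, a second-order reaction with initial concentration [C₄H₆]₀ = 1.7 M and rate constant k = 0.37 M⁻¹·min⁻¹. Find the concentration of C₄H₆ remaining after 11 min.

0.2147 M

Step 1: For a second-order reaction: 1/[C₄H₆] = 1/[C₄H₆]₀ + kt
Step 2: 1/[C₄H₆] = 1/1.7 + 0.37 × 11
Step 3: 1/[C₄H₆] = 0.5882 + 4.07 = 4.658
Step 4: [C₄H₆] = 1/4.658 = 0.2147 M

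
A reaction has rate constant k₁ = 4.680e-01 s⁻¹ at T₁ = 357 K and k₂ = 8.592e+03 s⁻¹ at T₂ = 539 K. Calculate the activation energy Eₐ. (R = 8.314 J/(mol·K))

86.3 kJ/mol

Step 1: Use the two-temperature Arrhenius form: ln(k₂/k₁) = -Eₐ/R × (1/T₂ - 1/T₁)
Step 2: ln(k₂/k₁) = ln(8.592e+03/4.680e-01) = ln(18359) = 9.81787
Step 3: 1/T₂ - 1/T₁ = 1/539 - 1/357 = -9.458329e-04 K⁻¹
Step 4: Eₐ = -R × ln(k₂/k₁) / (1/T₂ - 1/T₁) = -8.314 × 9.81787 / -9.458329e-04
Step 5: Eₐ = 8.6300e+04 J/mol = 86.3 kJ/mol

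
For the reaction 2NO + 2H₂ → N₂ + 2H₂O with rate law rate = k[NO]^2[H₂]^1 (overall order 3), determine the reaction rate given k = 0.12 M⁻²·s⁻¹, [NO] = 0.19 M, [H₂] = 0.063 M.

0.0002729 M/s

Step 1: The rate law is rate = k[NO]^2[H₂]^1, overall order = 2+1 = 3
Step 2: Substitute values: rate = 0.12 × (0.19)^2 × (0.063)^1
Step 3: rate = 0.12 × 0.0361 × 0.063 = 0.000272916 M/s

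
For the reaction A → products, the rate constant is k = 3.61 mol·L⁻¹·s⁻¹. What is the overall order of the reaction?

zeroth order (0)

Step 1: The units of k for an nth-order reaction are (concentration)^(1-n)·(time)⁻¹.
Step 2: Here k has units mol·L⁻¹·s⁻¹, so the concentration exponent is 1.
Step 3: 1 - n = 1 ⇒ n = 0. The reaction is zeroth order.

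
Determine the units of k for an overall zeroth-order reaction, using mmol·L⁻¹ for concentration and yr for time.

mmol·L⁻¹·yr⁻¹

Step 1: For overall order n, rate = k × (concentration)^n.
Step 2: Rate has units mmol·L⁻¹·yr⁻¹; concentration term has units (mmol·L⁻¹)^0.
Step 3: k = rate / (concentration)^n, so units of k = (mmol·L⁻¹)^(1-0)·yr⁻¹ = mmol·L⁻¹·yr⁻¹.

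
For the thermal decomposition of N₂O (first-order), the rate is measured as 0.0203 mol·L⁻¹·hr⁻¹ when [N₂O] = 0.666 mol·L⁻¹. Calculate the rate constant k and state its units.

0.03048 hr⁻¹

Step 1: rate = k[N₂O]^1, so k = rate / [N₂O]^1.
Step 2: k = 0.0203 / (0.666)^1 = 0.0203 / 0.666.
Step 3: k = 0.03048 hr⁻¹.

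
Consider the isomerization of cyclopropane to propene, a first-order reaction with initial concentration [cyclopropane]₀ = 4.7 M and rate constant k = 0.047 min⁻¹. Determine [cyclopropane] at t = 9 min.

3.079 M

Step 1: For a first-order reaction: [cyclopropane] = [cyclopropane]₀ × e^(-kt)
Step 2: [cyclopropane] = 4.7 × e^(-0.047 × 9)
Step 3: [cyclopropane] = 4.7 × e^(-0.423)
Step 4: [cyclopropane] = 4.7 × 0.655079 = 3.079 M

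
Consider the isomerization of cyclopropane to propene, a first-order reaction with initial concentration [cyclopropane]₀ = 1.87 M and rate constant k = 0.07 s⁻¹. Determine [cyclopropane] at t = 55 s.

0.03979 M

Step 1: For a first-order reaction: [cyclopropane] = [cyclopropane]₀ × e^(-kt)
Step 2: [cyclopropane] = 1.87 × e^(-0.07 × 55)
Step 3: [cyclopropane] = 1.87 × e^(-3.85)
Step 4: [cyclopropane] = 1.87 × 0.0212797 = 0.03979 M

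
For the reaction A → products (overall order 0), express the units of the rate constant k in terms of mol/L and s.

mol/L·s⁻¹

Step 1: For overall order n, rate = k × (concentration)^n.
Step 2: Rate has units mol/L·s⁻¹; concentration term has units (mol/L)^0.
Step 3: k = rate / (concentration)^n, so units of k = (mol/L)^(1-0)·s⁻¹ = mol/L·s⁻¹.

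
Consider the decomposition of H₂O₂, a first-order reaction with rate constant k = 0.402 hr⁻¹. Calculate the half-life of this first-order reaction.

1.724 hr

Step 1: For a first-order reaction, t₁/₂ = ln(2)/k
Step 2: t₁/₂ = ln(2)/0.402
Step 3: t₁/₂ = 0.6931/0.402 = 1.724 hr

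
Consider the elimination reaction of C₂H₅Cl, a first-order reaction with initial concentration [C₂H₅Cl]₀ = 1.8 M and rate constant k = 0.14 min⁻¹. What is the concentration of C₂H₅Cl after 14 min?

0.2535 M

Step 1: For a first-order reaction: [C₂H₅Cl] = [C₂H₅Cl]₀ × e^(-kt)
Step 2: [C₂H₅Cl] = 1.8 × e^(-0.14 × 14)
Step 3: [C₂H₅Cl] = 1.8 × e^(-1.96)
Step 4: [C₂H₅Cl] = 1.8 × 0.140858 = 0.2535 M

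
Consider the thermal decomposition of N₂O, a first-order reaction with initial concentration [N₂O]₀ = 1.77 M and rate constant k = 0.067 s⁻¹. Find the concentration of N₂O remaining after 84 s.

0.006364 M

Step 1: For a first-order reaction: [N₂O] = [N₂O]₀ × e^(-kt)
Step 2: [N₂O] = 1.77 × e^(-0.067 × 84)
Step 3: [N₂O] = 1.77 × e^(-5.628)
Step 4: [N₂O] = 1.77 × 0.00359576 = 0.006364 M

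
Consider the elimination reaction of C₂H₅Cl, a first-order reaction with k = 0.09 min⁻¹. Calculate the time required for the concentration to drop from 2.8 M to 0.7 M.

15.4 min

Step 1: For first-order: t = ln([C₂H₅Cl]₀/[C₂H₅Cl])/k
Step 2: t = ln(2.8/0.7)/0.09
Step 3: t = ln(4)/0.09
Step 4: t = 1.386/0.09 = 15.4 min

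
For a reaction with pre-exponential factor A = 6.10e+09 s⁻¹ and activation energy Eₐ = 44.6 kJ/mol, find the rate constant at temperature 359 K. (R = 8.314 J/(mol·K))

1.98e+03 s⁻¹

Step 1: Use the Arrhenius equation: k = A × exp(-Eₐ/RT)
Step 2: Convert Eₐ to J/mol: 44.6 kJ/mol = 44600 J/mol
Step 3: Calculate the exponent: -Eₐ/(RT) = -44600/(8.314 × 359) = -14.94275
Step 4: k = 6.10e+09 × exp(-14.94275)
Step 5: k = 6.10e+09 × 3.23926e-07 = 1.9759e+03 s⁻¹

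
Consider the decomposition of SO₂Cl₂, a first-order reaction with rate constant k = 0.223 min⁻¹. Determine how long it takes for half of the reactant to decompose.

3.108 min

Step 1: For a first-order reaction, t₁/₂ = ln(2)/k
Step 2: t₁/₂ = ln(2)/0.223
Step 3: t₁/₂ = 0.6931/0.223 = 3.108 min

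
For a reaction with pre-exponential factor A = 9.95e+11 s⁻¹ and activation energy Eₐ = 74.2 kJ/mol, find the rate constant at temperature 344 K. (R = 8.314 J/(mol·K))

5.38e+00 s⁻¹

Step 1: Use the Arrhenius equation: k = A × exp(-Eₐ/RT)
Step 2: Convert Eₐ to J/mol: 74.2 kJ/mol = 74200 J/mol
Step 3: Calculate the exponent: -Eₐ/(RT) = -74200/(8.314 × 344) = -25.94391
Step 4: k = 9.95e+11 × exp(-25.94391)
Step 5: k = 9.95e+11 × 5.40385e-12 = 5.3768e+00 s⁻¹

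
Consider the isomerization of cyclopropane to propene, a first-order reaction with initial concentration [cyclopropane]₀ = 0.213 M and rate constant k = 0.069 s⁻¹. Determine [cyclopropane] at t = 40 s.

0.01348 M

Step 1: For a first-order reaction: [cyclopropane] = [cyclopropane]₀ × e^(-kt)
Step 2: [cyclopropane] = 0.213 × e^(-0.069 × 40)
Step 3: [cyclopropane] = 0.213 × e^(-2.76)
Step 4: [cyclopropane] = 0.213 × 0.0632918 = 0.01348 M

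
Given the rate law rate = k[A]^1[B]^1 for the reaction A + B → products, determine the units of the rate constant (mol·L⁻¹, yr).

(mol·L⁻¹)⁻¹·yr⁻¹

Step 1: Overall order = 1 + 1 = 2.
Step 2: rate has units mol·L⁻¹·yr⁻¹; [A]^1[B]^1 has units (mol·L⁻¹)^2.
Step 3: k = rate/([A]^1[B]^1), so units of k = (mol·L⁻¹)^(1-2)·yr⁻¹ = (mol·L⁻¹)⁻¹·yr⁻¹.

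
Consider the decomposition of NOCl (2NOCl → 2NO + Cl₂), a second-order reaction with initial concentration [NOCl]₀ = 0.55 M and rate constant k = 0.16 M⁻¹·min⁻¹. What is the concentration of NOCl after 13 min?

0.2565 M

Step 1: For a second-order reaction: 1/[NOCl] = 1/[NOCl]₀ + kt
Step 2: 1/[NOCl] = 1/0.55 + 0.16 × 13
Step 3: 1/[NOCl] = 1.818 + 2.08 = 3.898
Step 4: [NOCl] = 1/3.898 = 0.2565 M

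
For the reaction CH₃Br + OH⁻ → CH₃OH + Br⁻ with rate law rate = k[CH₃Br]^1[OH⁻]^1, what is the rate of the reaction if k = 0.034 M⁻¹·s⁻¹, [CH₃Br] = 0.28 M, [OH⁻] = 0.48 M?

0.00457 M/s

Step 1: The rate law is rate = k[CH₃Br]^1[OH⁻]^1
Step 2: Substitute: rate = 0.034 × (0.28)^1 × (0.48)^1
Step 3: rate = 0.034 × 0.28 × 0.48 = 0.0045696 M/s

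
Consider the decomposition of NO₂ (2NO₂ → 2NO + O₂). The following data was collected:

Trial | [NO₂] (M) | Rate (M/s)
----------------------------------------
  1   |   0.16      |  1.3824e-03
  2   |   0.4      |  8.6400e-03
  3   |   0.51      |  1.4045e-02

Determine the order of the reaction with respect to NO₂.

second order (2)

Step 1: Compare trials to find order n where rate₂/rate₁ = ([NO₂]₂/[NO₂]₁)^n
Step 2: rate₂/rate₁ = 8.6400e-03/1.3824e-03 = 6.25
Step 3: [NO₂]₂/[NO₂]₁ = 0.4/0.16 = 2.5
Step 4: n = ln(6.25)/ln(2.5) = 2.00 ≈ 2
Step 5: The reaction is second order in NO₂.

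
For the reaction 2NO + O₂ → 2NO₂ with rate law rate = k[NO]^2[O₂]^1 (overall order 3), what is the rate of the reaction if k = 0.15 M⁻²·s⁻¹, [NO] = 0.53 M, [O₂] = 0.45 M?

0.01896 M/s

Step 1: The rate law is rate = k[NO]^2[O₂]^1, overall order = 2+1 = 3
Step 2: Substitute values: rate = 0.15 × (0.53)^2 × (0.45)^1
Step 3: rate = 0.15 × 0.2809 × 0.45 = 0.0189608 M/s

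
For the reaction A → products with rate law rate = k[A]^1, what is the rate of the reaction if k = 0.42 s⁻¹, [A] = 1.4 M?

0.588 M/s

Step 1: Identify the rate law: rate = k[A]^1
Step 2: Substitute values: rate = 0.42 × (1.4)^1
Step 3: Calculate: rate = 0.42 × 1.4 = 0.588 M/s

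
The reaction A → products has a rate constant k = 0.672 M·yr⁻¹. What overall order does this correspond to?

zeroth order (0)

Step 1: The units of k for an nth-order reaction are (concentration)^(1-n)·(time)⁻¹.
Step 2: Here k has units M·yr⁻¹, so the concentration exponent is 1.
Step 3: 1 - n = 1 ⇒ n = 0. The reaction is zeroth order.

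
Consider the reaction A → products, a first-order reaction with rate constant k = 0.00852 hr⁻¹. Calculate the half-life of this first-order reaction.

81.36 hr

Step 1: For a first-order reaction, t₁/₂ = ln(2)/k
Step 2: t₁/₂ = ln(2)/0.00852
Step 3: t₁/₂ = 0.6931/0.00852 = 81.36 hr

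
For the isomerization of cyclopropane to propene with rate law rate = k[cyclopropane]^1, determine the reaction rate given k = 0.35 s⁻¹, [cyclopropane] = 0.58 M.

0.203 M/s

Step 1: Identify the rate law: rate = k[cyclopropane]^1
Step 2: Substitute values: rate = 0.35 × (0.58)^1
Step 3: Calculate: rate = 0.35 × 0.58 = 0.203 M/s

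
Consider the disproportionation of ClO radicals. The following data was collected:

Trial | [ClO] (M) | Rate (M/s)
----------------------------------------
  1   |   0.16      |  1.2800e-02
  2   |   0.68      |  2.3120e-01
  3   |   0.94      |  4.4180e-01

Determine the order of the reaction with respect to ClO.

second order (2)

Step 1: Compare trials to find order n where rate₂/rate₁ = ([ClO]₂/[ClO]₁)^n
Step 2: rate₂/rate₁ = 2.3120e-01/1.2800e-02 = 18.06
Step 3: [ClO]₂/[ClO]₁ = 0.68/0.16 = 4.25
Step 4: n = ln(18.06)/ln(4.25) = 2.00 ≈ 2
Step 5: The reaction is second order in ClO.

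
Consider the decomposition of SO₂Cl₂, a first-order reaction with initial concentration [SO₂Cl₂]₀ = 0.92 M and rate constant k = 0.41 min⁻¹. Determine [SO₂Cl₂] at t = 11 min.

0.01012 M

Step 1: For a first-order reaction: [SO₂Cl₂] = [SO₂Cl₂]₀ × e^(-kt)
Step 2: [SO₂Cl₂] = 0.92 × e^(-0.41 × 11)
Step 3: [SO₂Cl₂] = 0.92 × e^(-4.51)
Step 4: [SO₂Cl₂] = 0.92 × 0.0109985 = 0.01012 M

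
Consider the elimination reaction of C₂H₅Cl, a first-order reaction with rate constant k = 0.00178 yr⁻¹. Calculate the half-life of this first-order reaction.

389.4 yr

Step 1: For a first-order reaction, t₁/₂ = ln(2)/k
Step 2: t₁/₂ = ln(2)/0.00178
Step 3: t₁/₂ = 0.6931/0.00178 = 389.4 yr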